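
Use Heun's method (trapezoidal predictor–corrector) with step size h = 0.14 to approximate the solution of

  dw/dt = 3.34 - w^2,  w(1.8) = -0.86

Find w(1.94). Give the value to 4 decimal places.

Heun: k1 = f(t_n, w_n); k2 = f(t_n + h, w_n + h·k1); w_{n+1} = w_n + (h/2)·(k1 + k2).
t=1.800000, w=-0.860000:
  k1 = f(1.800000, -0.860000) = 2.600400
  k2 = f(1.940000, -0.495944) = 3.094040
  w ← -0.860000 + (0.14/2)·(2.600400 + 3.094040) = -0.461389
w(1.94) ≈ -0.4614

-0.4614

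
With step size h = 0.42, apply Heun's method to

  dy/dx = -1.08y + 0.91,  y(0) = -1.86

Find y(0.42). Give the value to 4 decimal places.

Heun: k1 = f(x_n, y_n); k2 = f(x_n + h, y_n + h·k1); y_{n+1} = y_n + (h/2)·(k1 + k2).
x=0.000000, y=-1.860000:
  k1 = f(0.000000, -1.860000) = 2.918800
  k2 = f(0.420000, -0.634104) = 1.594832
  y ← -1.860000 + (0.42/2)·(2.918800 + 1.594832) = -0.912137
y(0.42) ≈ -0.9121

-0.9121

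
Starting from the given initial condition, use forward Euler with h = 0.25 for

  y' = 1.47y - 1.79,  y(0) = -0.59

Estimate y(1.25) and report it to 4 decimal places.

-7.4272

Euler: y_{n+1} = y_n + h·f(t_n, y_n).
t=0.000000, y=-0.590000: f=-2.657300 → y ← -0.590000 + 0.25·(-2.657300) = -1.254325
t=0.250000, y=-1.254325: f=-3.633858 → y ← -1.254325 + 0.25·(-3.633858) = -2.162789
t=0.500000, y=-2.162789: f=-4.969300 → y ← -2.162789 + 0.25·(-4.969300) = -3.405115
t=0.750000, y=-3.405115: f=-6.795518 → y ← -3.405115 + 0.25·(-6.795518) = -5.103994
t=1.000000, y=-5.103994: f=-9.292871 → y ← -5.103994 + 0.25·(-9.292871) = -7.427212
y(1.25) ≈ -7.4272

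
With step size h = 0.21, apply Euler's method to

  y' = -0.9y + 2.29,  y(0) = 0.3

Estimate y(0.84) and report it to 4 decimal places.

1.5735

Euler: y_{n+1} = y_n + h·f(x_n, y_n).
x=0.000000, y=0.300000: f=2.020000 → y ← 0.300000 + 0.21·2.020000 = 0.724200
x=0.210000, y=0.724200: f=1.638220 → y ← 0.724200 + 0.21·1.638220 = 1.068226
x=0.420000, y=1.068226: f=1.328596 → y ← 1.068226 + 0.21·1.328596 = 1.347231
x=0.630000, y=1.347231: f=1.077492 → y ← 1.347231 + 0.21·1.077492 = 1.573505
y(0.84) ≈ 1.5735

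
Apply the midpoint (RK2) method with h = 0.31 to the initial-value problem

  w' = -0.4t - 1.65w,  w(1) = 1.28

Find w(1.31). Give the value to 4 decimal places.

0.6812

Midpoint: k1 = f(t_n, w_n); k2 = f(t_n + h/2, w_n + (h/2)·k1); w_{n+1} = w_n + h·k2.
t=1.000000, w=1.280000:
  k1 = f(1.000000, 1.280000) = -2.512000
  k2 = f(1.155000, 0.890640) = -1.931556
  w ← 1.280000 + 0.31·(-1.931556) = 0.681218
w(1.31) ≈ 0.6812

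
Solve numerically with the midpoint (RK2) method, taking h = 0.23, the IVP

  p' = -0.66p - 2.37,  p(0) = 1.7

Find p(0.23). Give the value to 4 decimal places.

0.9578

Midpoint: k1 = f(t_n, p_n); k2 = f(t_n + h/2, p_n + (h/2)·k1); p_{n+1} = p_n + h·k2.
t=0.000000, p=1.700000:
  k1 = f(0.000000, 1.700000) = -3.492000
  k2 = f(0.115000, 1.298420) = -3.226957
  p ← 1.700000 + 0.23·(-3.226957) = 0.957800
p(0.23) ≈ 0.9578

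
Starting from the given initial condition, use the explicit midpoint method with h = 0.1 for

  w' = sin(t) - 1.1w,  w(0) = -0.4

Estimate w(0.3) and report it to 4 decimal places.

Midpoint: k1 = f(t_n, w_n); k2 = f(t_n + h/2, w_n + (h/2)·k1); w_{n+1} = w_n + h·k2.
t=0.000000, w=-0.400000:
  k1 = f(0.000000, -0.400000) = 0.440000
  k2 = f(0.050000, -0.378000) = 0.465779
  w ← -0.400000 + 0.1·0.465779 = -0.353422
t=0.100000, w=-0.353422:
  k1 = f(0.100000, -0.353422) = 0.488598
  k2 = f(0.150000, -0.328992) = 0.511330
  w ← -0.353422 + 0.1·0.511330 = -0.302289
t=0.200000, w=-0.302289:
  k1 = f(0.200000, -0.302289) = 0.531187
  k2 = f(0.250000, -0.275730) = 0.550707
  w ← -0.302289 + 0.1·0.550707 = -0.247218
w(0.3) ≈ -0.2472

-0.2472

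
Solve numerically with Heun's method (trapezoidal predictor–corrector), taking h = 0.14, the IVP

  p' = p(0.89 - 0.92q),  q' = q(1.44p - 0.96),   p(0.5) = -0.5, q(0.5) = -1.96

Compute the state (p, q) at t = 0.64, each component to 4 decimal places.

-0.7036, -1.5247

Heun on (p,q): k1 = f(t_n, state_n); k2 = f(t_n + h, state_n + h·k1); state_{n+1} = state_n + (h/2)·(k1 + k2).
0.500000: (-0.500000, -1.960000)
  k1 = (-1.346600, 3.292800)
  predictor → (-0.688524, -1.499008)
  k2 = (-1.562321, 2.925276)
  → (-0.703624, -1.524735)
(p(0.64), q(0.64)) ≈ (-0.7036, -1.5247)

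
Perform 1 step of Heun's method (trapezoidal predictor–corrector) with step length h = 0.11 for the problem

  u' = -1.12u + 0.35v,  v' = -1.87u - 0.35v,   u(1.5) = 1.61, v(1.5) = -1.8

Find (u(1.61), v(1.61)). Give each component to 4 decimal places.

Heun on (u,v): k1 = f(s_n, state_n); k2 = f(s_n + h, state_n + h·k1); state_{n+1} = state_n + (h/2)·(k1 + k2).
1.500000: (1.610000, -1.800000)
  k1 = (-2.433200, -2.380700)
  predictor → (1.342348, -2.061877)
  k2 = (-2.225087, -1.788534)
  → (1.353794, -2.029308)
(u(1.61), v(1.61)) ≈ (1.3538, -2.0293)

1.3538, -2.0293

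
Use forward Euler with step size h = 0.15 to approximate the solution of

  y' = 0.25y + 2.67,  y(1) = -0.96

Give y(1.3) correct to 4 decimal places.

-0.2173

Euler: y_{n+1} = y_n + h·f(s_n, y_n).
s=1.000000, y=-0.960000: f=2.430000 → y ← -0.960000 + 0.15·2.430000 = -0.595500
s=1.150000, y=-0.595500: f=2.521125 → y ← -0.595500 + 0.15·2.521125 = -0.217331
y(1.3) ≈ -0.2173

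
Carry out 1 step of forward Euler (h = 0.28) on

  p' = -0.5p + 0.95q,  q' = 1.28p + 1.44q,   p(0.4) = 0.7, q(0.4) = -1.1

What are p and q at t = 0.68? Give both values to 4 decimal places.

0.3094, -1.2926

Euler on (p,q): p_{n+1} = p_n + h·p', q_{n+1} = q_n + h·q'.
0.400000: (0.700000, -1.100000); f=(-1.395000, -0.688000) → (0.309400, -1.292640)
(p(0.68), q(0.68)) ≈ (0.3094, -1.2926)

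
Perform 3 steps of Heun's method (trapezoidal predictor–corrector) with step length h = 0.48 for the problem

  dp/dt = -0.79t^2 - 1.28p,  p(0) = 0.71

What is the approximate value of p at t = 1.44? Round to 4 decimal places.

Heun: k1 = f(t_n, p_n); k2 = f(t_n + h, p_n + h·k1); p_{n+1} = p_n + (h/2)·(k1 + k2).
t=0.000000, p=0.710000:
  k1 = f(0.000000, 0.710000) = -0.908800
  k2 = f(0.480000, 0.273776) = -0.532449
  p ← 0.710000 + (0.48/2)·(-0.908800 + (-0.532449)) = 0.364100
t=0.480000, p=0.364100:
  k1 = f(0.480000, 0.364100) = -0.648064
  k2 = f(0.960000, 0.053029) = -0.795942
  p ← 0.364100 + (0.48/2)·(-0.648064 + (-0.795942)) = 0.017539
t=0.960000, p=0.017539:
  k1 = f(0.960000, 0.017539) = -0.750514
  k2 = f(1.440000, -0.342708) = -1.199478
  p ← 0.017539 + (0.48/2)·(-0.750514 + (-1.199478)) = -0.450459
p(1.44) ≈ -0.4505

-0.4505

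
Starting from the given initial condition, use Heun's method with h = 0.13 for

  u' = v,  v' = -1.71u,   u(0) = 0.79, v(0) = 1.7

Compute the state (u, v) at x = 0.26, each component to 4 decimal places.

Heun on (u,v): k1 = f(x_n, state_n); k2 = f(x_n + h, state_n + h·k1); state_{n+1} = state_n + (h/2)·(k1 + k2).
0.000000: (0.790000, 1.700000)
  k1 = (1.700000, -1.350900)
  predictor → (1.011000, 1.524383)
  k2 = (1.524383, -1.728810)
  → (0.999585, 1.499819)
0.130000: (0.999585, 1.499819)
  k1 = (1.499819, -1.709290)
  predictor → (1.194561, 1.277611)
  k2 = (1.277611, -2.042700)
  → (1.180118, 1.255939)
(u(0.26), v(0.26)) ≈ (1.1801, 1.2559)

1.1801, 1.2559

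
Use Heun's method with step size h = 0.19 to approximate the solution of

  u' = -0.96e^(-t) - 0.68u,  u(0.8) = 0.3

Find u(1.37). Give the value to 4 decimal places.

Heun: k1 = f(t_n, u_n); k2 = f(t_n + h, u_n + h·k1); u_{n+1} = u_n + (h/2)·(k1 + k2).
t=0.800000, u=0.300000:
  k1 = f(0.800000, 0.300000) = -0.635356
  k2 = f(0.990000, 0.179282) = -0.478626
  u ← 0.300000 + (0.19/2)·(-0.635356 + (-0.478626)) = 0.194172
t=0.990000, u=0.194172:
  k1 = f(0.990000, 0.194172) = -0.488750
  k2 = f(1.180000, 0.101309) = -0.363878
  u ← 0.194172 + (0.19/2)·(-0.488750 + (-0.363878)) = 0.113172
t=1.180000, u=0.113172:
  k1 = f(1.180000, 0.113172) = -0.371945
  k2 = f(1.370000, 0.042503) = -0.272844
  u ← 0.113172 + (0.19/2)·(-0.371945 + (-0.272844)) = 0.051917
u(1.37) ≈ 0.0519

0.0519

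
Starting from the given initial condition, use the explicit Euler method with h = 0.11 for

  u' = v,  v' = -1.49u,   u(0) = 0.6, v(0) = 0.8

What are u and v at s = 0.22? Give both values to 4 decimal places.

0.7652, 0.5889

Euler on (u,v): u_{n+1} = u_n + h·u', v_{n+1} = v_n + h·v'.
0.000000: (0.600000, 0.800000); f=(0.800000, -0.894000) → (0.688000, 0.701660)
0.110000: (0.688000, 0.701660); f=(0.701660, -1.025120) → (0.765183, 0.588897)
(u(0.22), v(0.22)) ≈ (0.7652, 0.5889)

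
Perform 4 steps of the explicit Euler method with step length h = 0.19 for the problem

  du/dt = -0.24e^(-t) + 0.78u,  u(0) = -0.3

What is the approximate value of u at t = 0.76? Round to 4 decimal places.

-0.7018

Euler: u_{n+1} = u_n + h·f(t_n, u_n).
t=0.000000, u=-0.300000: f=-0.474000 → u ← -0.300000 + 0.19·(-0.474000) = -0.390060
t=0.190000, u=-0.390060: f=-0.502717 → u ← -0.390060 + 0.19·(-0.502717) = -0.485576
t=0.380000, u=-0.485576: f=-0.542876 → u ← -0.485576 + 0.19·(-0.542876) = -0.588723
t=0.570000, u=-0.588723: f=-0.594930 → u ← -0.588723 + 0.19·(-0.594930) = -0.701759
u(0.76) ≈ -0.7018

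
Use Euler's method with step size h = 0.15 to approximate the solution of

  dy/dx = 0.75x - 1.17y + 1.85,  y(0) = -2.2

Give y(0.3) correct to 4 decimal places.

-0.9724

Euler: y_{n+1} = y_n + h·f(x_n, y_n).
x=0.000000, y=-2.200000: f=4.424000 → y ← -2.200000 + 0.15·4.424000 = -1.536400
x=0.150000, y=-1.536400: f=3.760088 → y ← -1.536400 + 0.15·3.760088 = -0.972387
y(0.3) ≈ -0.9724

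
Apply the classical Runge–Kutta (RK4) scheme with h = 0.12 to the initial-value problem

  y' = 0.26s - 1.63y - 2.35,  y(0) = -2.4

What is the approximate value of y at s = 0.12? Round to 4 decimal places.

-2.2280

RK4: k1 = f(s_n, y_n); k2 = f(s_n + h/2, y_n + (h/2)·k1); k3 = f(s_n + h/2, y_n + (h/2)·k2); k4 = f(s_n + h, y_n + h·k3); y_{n+1} = y_n + (h/6)·(k1 + 2k2 + 2k3 + k4).
s=0.000000, y=-2.400000:
  k1 = f(0.000000, -2.400000) = 1.562000
  k2 = f(0.060000, -2.306280) = 1.424836
  k3 = f(0.060000, -2.314510) = 1.438251
  k4 = f(0.120000, -2.227410) = 1.311878
  y ← -2.400000 + (0.12/6)·(k1 + 2k2 + 2k3 + k4) = -2.227999
y(0.12) ≈ -2.2280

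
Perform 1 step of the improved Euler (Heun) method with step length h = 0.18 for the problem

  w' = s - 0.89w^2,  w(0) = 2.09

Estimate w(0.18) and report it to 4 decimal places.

Heun: k1 = f(s_n, w_n); k2 = f(s_n + h, w_n + h·k1); w_{n+1} = w_n + (h/2)·(k1 + k2).
s=0.000000, w=2.090000:
  k1 = f(0.000000, 2.090000) = -3.887609
  k2 = f(0.180000, 1.390230) = -1.540139
  w ← 2.090000 + (0.18/2)·(-3.887609 + (-1.540139)) = 1.601503
w(0.18) ≈ 1.6015

1.6015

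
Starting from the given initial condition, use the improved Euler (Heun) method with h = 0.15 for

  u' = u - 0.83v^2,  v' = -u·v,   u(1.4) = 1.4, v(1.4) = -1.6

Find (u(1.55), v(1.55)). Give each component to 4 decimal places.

Heun on (u,v): k1 = f(x_n, state_n); k2 = f(x_n + h, state_n + h·k1); state_{n+1} = state_n + (h/2)·(k1 + k2).
1.400000: (1.400000, -1.600000)
  k1 = (-0.724800, 2.240000)
  predictor → (1.291280, -1.264000)
  k2 = (-0.034808, 1.632178)
  → (1.343029, -1.309587)
(u(1.55), v(1.55)) ≈ (1.3430, -1.3096)

1.3430, -1.3096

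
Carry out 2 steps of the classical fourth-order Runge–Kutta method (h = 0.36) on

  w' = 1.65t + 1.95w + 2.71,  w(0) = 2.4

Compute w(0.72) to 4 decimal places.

14.7362

RK4: k1 = f(t_n, w_n); k2 = f(t_n + h/2, w_n + (h/2)·k1); k3 = f(t_n + h/2, w_n + (h/2)·k2); k4 = f(t_n + h, w_n + h·k3); w_{n+1} = w_n + (h/6)·(k1 + 2k2 + 2k3 + k4).
t=0.000000, w=2.400000:
  k1 = f(0.000000, 2.400000) = 7.390000
  k2 = f(0.180000, 3.730200) = 10.280890
  k3 = f(0.180000, 4.250560) = 11.295592
  k4 = f(0.360000, 6.466413) = 15.913506
  w ← 2.400000 + (0.36/6)·(k1 + 2k2 + 2k3 + k4) = 6.387388
t=0.360000, w=6.387388:
  k1 = f(0.360000, 6.387388) = 15.759407
  k2 = f(0.540000, 9.224082) = 21.587959
  k3 = f(0.540000, 10.273221) = 23.633781
  k4 = f(0.720000, 14.895549) = 32.944321
  w ← 6.387388 + (0.36/6)·(k1 + 2k2 + 2k3 + k4) = 14.736221
w(0.72) ≈ 14.7362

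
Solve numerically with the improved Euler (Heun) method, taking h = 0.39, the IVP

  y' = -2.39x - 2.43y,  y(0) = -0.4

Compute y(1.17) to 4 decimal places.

Heun: k1 = f(x_n, y_n); k2 = f(x_n + h, y_n + h·k1); y_{n+1} = y_n + (h/2)·(k1 + k2).
x=0.000000, y=-0.400000:
  k1 = f(0.000000, -0.400000) = 0.972000
  k2 = f(0.390000, -0.020920) = -0.881264
  y ← -0.400000 + (0.39/2)·(0.972000 + (-0.881264)) = -0.382307
x=0.390000, y=-0.382307:
  k1 = f(0.390000, -0.382307) = -0.003095
  k2 = f(0.780000, -0.383514) = -0.932262
  y ← -0.382307 + (0.39/2)·(-0.003095 + (-0.932262)) = -0.564701
x=0.780000, y=-0.564701:
  k1 = f(0.780000, -0.564701) = -0.491976
  k2 = f(1.170000, -0.756572) = -0.957830
  y ← -0.564701 + (0.39/2)·(-0.491976 + (-0.957830)) = -0.847413
y(1.17) ≈ -0.8474

-0.8474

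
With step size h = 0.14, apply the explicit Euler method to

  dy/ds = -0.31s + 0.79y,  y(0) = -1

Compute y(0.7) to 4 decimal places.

-1.7575

Euler: y_{n+1} = y_n + h·f(s_n, y_n).
s=0.000000, y=-1.000000: f=-0.790000 → y ← -1.000000 + 0.14·(-0.790000) = -1.110600
s=0.140000, y=-1.110600: f=-0.920774 → y ← -1.110600 + 0.14·(-0.920774) = -1.239508
s=0.280000, y=-1.239508: f=-1.066012 → y ← -1.239508 + 0.14·(-1.066012) = -1.388750
s=0.420000, y=-1.388750: f=-1.227312 → y ← -1.388750 + 0.14·(-1.227312) = -1.560574
s=0.560000, y=-1.560574: f=-1.406453 → y ← -1.560574 + 0.14·(-1.406453) = -1.757477
y(0.7) ≈ -1.7575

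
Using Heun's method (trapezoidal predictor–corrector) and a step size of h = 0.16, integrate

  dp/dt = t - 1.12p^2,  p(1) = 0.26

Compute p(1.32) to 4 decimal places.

Heun: k1 = f(t_n, p_n); k2 = f(t_n + h, p_n + h·k1); p_{n+1} = p_n + (h/2)·(k1 + k2).
t=1.000000, p=0.260000:
  k1 = f(1.000000, 0.260000) = 0.924288
  k2 = f(1.160000, 0.407886) = 0.973664
  p ← 0.260000 + (0.16/2)·(0.924288 + 0.973664) = 0.411836
t=1.160000, p=0.411836:
  k1 = f(1.160000, 0.411836) = 0.970038
  k2 = f(1.320000, 0.567042) = 0.959879
  p ← 0.411836 + (0.16/2)·(0.970038 + 0.959879) = 0.566230
p(1.32) ≈ 0.5662

0.5662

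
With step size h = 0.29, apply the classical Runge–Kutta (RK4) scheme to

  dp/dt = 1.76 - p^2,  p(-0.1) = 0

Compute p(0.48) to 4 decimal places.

RK4: k1 = f(t_n, p_n); k2 = f(t_n + h/2, p_n + (h/2)·k1); k3 = f(t_n + h/2, p_n + (h/2)·k2); k4 = f(t_n + h, p_n + h·k3); p_{n+1} = p_n + (h/6)·(k1 + 2k2 + 2k3 + k4).
t=-0.100000, p=0.000000:
  k1 = f(-0.100000, 0.000000) = 1.760000
  k2 = f(0.045000, 0.255200) = 1.694873
  k3 = f(0.045000, 0.245757) = 1.699604
  k4 = f(0.190000, 0.492885) = 1.517064
  p ← 0.000000 + (0.29/6)·(k1 + 2k2 + 2k3 + k4) = 0.486524
t=0.190000, p=0.486524:
  k1 = f(0.190000, 0.486524) = 1.523294
  k2 = f(0.335000, 0.707402) = 1.259583
  k3 = f(0.335000, 0.669164) = 1.312220
  k4 = f(0.480000, 0.867068) = 1.008193
  p ← 0.486524 + (0.29/6)·(k1 + 2k2 + 2k3 + k4) = 0.857487
p(0.48) ≈ 0.8575

0.8575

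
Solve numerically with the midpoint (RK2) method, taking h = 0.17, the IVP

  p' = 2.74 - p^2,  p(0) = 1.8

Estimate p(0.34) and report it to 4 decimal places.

1.7059

Midpoint: k1 = f(t_n, p_n); k2 = f(t_n + h/2, p_n + (h/2)·k1); p_{n+1} = p_n + h·k2.
t=0.000000, p=1.800000:
  k1 = f(0.000000, 1.800000) = -0.500000
  k2 = f(0.085000, 1.757500) = -0.348806
  p ← 1.800000 + 0.17·(-0.348806) = 1.740703
t=0.170000, p=1.740703:
  k1 = f(0.170000, 1.740703) = -0.290047
  k2 = f(0.255000, 1.716049) = -0.204824
  p ← 1.740703 + 0.17·(-0.204824) = 1.705883
p(0.34) ≈ 1.7059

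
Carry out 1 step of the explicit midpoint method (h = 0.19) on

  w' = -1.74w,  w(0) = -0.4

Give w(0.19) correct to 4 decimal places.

-0.2896

Midpoint: k1 = f(x_n, w_n); k2 = f(x_n + h/2, w_n + (h/2)·k1); w_{n+1} = w_n + h·k2.
x=0.000000, w=-0.400000:
  k1 = f(0.000000, -0.400000) = 0.696000
  k2 = f(0.095000, -0.333880) = 0.580951
  w ← -0.400000 + 0.19·0.580951 = -0.289619
w(0.19) ≈ -0.2896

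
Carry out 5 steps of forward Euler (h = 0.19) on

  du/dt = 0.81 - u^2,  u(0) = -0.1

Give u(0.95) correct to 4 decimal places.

0.5915

Euler: u_{n+1} = u_n + h·f(t_n, u_n).
t=0.000000, u=-0.100000: f=0.800000 → u ← -0.100000 + 0.19·0.800000 = 0.052000
t=0.190000, u=0.052000: f=0.807296 → u ← 0.052000 + 0.19·0.807296 = 0.205386
t=0.380000, u=0.205386: f=0.767816 → u ← 0.205386 + 0.19·0.767816 = 0.351271
t=0.570000, u=0.351271: f=0.686608 → u ← 0.351271 + 0.19·0.686608 = 0.481727
t=0.760000, u=0.481727: f=0.577939 → u ← 0.481727 + 0.19·0.577939 = 0.591535
u(0.95) ≈ 0.5915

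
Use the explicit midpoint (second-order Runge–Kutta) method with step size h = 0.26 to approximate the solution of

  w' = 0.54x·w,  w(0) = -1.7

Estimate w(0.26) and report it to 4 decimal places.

-1.7310

Midpoint: k1 = f(x_n, w_n); k2 = f(x_n + h/2, w_n + (h/2)·k1); w_{n+1} = w_n + h·k2.
x=0.000000, w=-1.700000:
  k1 = f(0.000000, -1.700000) = 0.000000
  k2 = f(0.130000, -1.700000) = -0.119340
  w ← -1.700000 + 0.26·(-0.119340) = -1.731028
w(0.26) ≈ -1.7310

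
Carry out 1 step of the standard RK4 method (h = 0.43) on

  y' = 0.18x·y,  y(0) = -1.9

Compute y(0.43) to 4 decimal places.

RK4: k1 = f(x_n, y_n); k2 = f(x_n + h/2, y_n + (h/2)·k1); k3 = f(x_n + h/2, y_n + (h/2)·k2); k4 = f(x_n + h, y_n + h·k3); y_{n+1} = y_n + (h/6)·(k1 + 2k2 + 2k3 + k4).
x=0.000000, y=-1.900000:
  k1 = f(0.000000, -1.900000) = 0.000000
  k2 = f(0.215000, -1.900000) = -0.073530
  k3 = f(0.215000, -1.915809) = -0.074142
  k4 = f(0.430000, -1.931881) = -0.149528
  y ← -1.900000 + (0.43/6)·(k1 + 2k2 + 2k3 + k4) = -1.931882
y(0.43) ≈ -1.9319

-1.9319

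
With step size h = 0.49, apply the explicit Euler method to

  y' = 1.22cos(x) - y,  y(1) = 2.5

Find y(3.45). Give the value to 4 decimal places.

-0.7740

Euler: y_{n+1} = y_n + h·f(x_n, y_n).
x=1.000000, y=2.500000: f=-1.840831 → y ← 2.500000 + 0.49·(-1.840831) = 1.597993
x=1.490000, y=1.597993: f=-1.499528 → y ← 1.597993 + 0.49·(-1.499528) = 0.863224
x=1.980000, y=0.863224: f=-1.348636 → y ← 0.863224 + 0.49·(-1.348636) = 0.202392
x=2.470000, y=0.202392: f=-1.157447 → y ← 0.202392 + 0.49·(-1.157447) = -0.364757
x=2.960000, y=-0.364757: f=-0.835183 → y ← -0.364757 + 0.49·(-0.835183) = -0.773997
y(3.45) ≈ -0.7740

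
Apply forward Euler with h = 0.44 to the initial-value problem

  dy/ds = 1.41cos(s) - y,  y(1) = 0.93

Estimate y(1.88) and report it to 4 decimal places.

0.5603

Euler: y_{n+1} = y_n + h·f(s_n, y_n).
s=1.000000, y=0.930000: f=-0.168174 → y ← 0.930000 + 0.44·(-0.168174) = 0.856004
s=1.440000, y=0.856004: f=-0.672106 → y ← 0.856004 + 0.44·(-0.672106) = 0.560277
y(1.88) ≈ 0.5603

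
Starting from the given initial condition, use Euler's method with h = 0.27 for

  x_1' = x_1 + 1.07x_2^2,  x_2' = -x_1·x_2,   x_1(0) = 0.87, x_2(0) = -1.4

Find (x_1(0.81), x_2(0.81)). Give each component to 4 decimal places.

Euler on (x_1,x_2): x_1_{n+1} = x_1_n + h·x_1', x_2_{n+1} = x_2_n + h·x_2'.
0.000000: (0.870000, -1.400000); f=(2.967200, 1.218000) → (1.671144, -1.071140)
0.270000: (1.671144, -1.071140); f=(2.898799, 1.790029) → (2.453820, -0.587832)
0.540000: (2.453820, -0.587832); f=(2.823555, 1.442434) → (3.216179, -0.198375)
(x_1(0.81), x_2(0.81)) ≈ (3.2162, -0.1984)

3.2162, -0.1984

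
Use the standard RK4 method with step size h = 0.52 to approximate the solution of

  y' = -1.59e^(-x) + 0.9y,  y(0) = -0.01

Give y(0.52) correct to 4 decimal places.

RK4: k1 = f(x_n, y_n); k2 = f(x_n + h/2, y_n + (h/2)·k1); k3 = f(x_n + h/2, y_n + (h/2)·k2); k4 = f(x_n + h, y_n + h·k3); y_{n+1} = y_n + (h/6)·(k1 + 2k2 + 2k3 + k4).
x=0.000000, y=-0.010000:
  k1 = f(0.000000, -0.010000) = -1.599000
  k2 = f(0.260000, -0.425740) = -1.609138
  k3 = f(0.260000, -0.428376) = -1.611510
  k4 = f(0.520000, -0.847985) = -1.708475
  y ← -0.010000 + (0.52/6)·(k1 + 2k2 + 2k3 + k4) = -0.854894
y(0.52) ≈ -0.8549

-0.8549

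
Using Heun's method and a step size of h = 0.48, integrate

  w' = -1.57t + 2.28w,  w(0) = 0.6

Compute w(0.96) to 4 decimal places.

3.1245

Heun: k1 = f(t_n, w_n); k2 = f(t_n + h, w_n + h·k1); w_{n+1} = w_n + (h/2)·(k1 + k2).
t=0.000000, w=0.600000:
  k1 = f(0.000000, 0.600000) = 1.368000
  k2 = f(0.480000, 1.256640) = 2.111539
  w ← 0.600000 + (0.48/2)·(1.368000 + 2.111539) = 1.435089
t=0.480000, w=1.435089:
  k1 = f(0.480000, 1.435089) = 2.518404
  k2 = f(0.960000, 2.643923) = 4.520945
  w ← 1.435089 + (0.48/2)·(2.518404 + 4.520945) = 3.124533
w(0.96) ≈ 3.1245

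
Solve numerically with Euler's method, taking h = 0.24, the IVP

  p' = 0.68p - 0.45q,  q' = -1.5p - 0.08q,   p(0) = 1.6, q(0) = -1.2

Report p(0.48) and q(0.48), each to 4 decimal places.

Euler on (p,q): p_{n+1} = p_n + h·p', q_{n+1} = q_n + h·q'.
0.000000: (1.600000, -1.200000); f=(1.628000, -2.304000) → (1.990720, -1.752960)
0.240000: (1.990720, -1.752960); f=(2.142522, -2.845843) → (2.504925, -2.435962)
(p(0.48), q(0.48)) ≈ (2.5049, -2.4360)

2.5049, -2.4360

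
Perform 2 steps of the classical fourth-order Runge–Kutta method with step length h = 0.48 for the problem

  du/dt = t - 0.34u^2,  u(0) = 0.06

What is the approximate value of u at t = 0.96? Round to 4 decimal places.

0.5006

RK4: k1 = f(t_n, u_n); k2 = f(t_n + h/2, u_n + (h/2)·k1); k3 = f(t_n + h/2, u_n + (h/2)·k2); k4 = f(t_n + h, u_n + h·k3); u_{n+1} = u_n + (h/6)·(k1 + 2k2 + 2k3 + k4).
t=0.000000, u=0.060000:
  k1 = f(0.000000, 0.060000) = -0.001224
  k2 = f(0.240000, 0.059706) = 0.238788
  k3 = f(0.240000, 0.117309) = 0.235321
  k4 = f(0.480000, 0.172954) = 0.469830
  u ← 0.060000 + (0.48/6)·(k1 + 2k2 + 2k3 + k4) = 0.173346
t=0.480000, u=0.173346:
  k1 = f(0.480000, 0.173346) = 0.469783
  k2 = f(0.720000, 0.286094) = 0.692171
  k3 = f(0.720000, 0.339467) = 0.680819
  k4 = f(0.960000, 0.500139) = 0.874953
  u ← 0.173346 + (0.48/6)·(k1 + 2k2 + 2k3 + k4) = 0.500603
u(0.96) ≈ 0.5006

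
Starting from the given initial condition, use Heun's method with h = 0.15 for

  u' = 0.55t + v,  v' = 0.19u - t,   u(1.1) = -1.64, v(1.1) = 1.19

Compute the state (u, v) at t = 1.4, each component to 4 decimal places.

Heun on (u,v): k1 = f(t_n, state_n); k2 = f(t_n + h, state_n + h·k1); state_{n+1} = state_n + (h/2)·(k1 + k2).
1.100000: (-1.640000, 1.190000)
  k1 = (1.795000, -1.411600)
  predictor → (-1.370750, 0.978260)
  k2 = (1.665760, -1.510442)
  → (-1.380443, 0.970847)
1.250000: (-1.380443, 0.970847)
  k1 = (1.658347, -1.512284)
  predictor → (-1.131691, 0.744004)
  k2 = (1.514004, -1.615021)
  → (-1.142517, 0.736299)
(u(1.4), v(1.4)) ≈ (-1.1425, 0.7363)

-1.1425, 0.7363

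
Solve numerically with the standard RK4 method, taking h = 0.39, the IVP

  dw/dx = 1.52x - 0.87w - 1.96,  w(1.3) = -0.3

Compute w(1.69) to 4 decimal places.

-0.1048

RK4: k1 = f(x_n, w_n); k2 = f(x_n + h/2, w_n + (h/2)·k1); k3 = f(x_n + h/2, w_n + (h/2)·k2); k4 = f(x_n + h, w_n + h·k3); w_{n+1} = w_n + (h/6)·(k1 + 2k2 + 2k3 + k4).
x=1.300000, w=-0.300000:
  k1 = f(1.300000, -0.300000) = 0.277000
  k2 = f(1.495000, -0.245985) = 0.526407
  k3 = f(1.495000, -0.197351) = 0.484095
  k4 = f(1.690000, -0.111203) = 0.705547
  w ← -0.300000 + (0.39/6)·(k1 + 2k2 + 2k3 + k4) = -0.104769
w(1.69) ≈ -0.1048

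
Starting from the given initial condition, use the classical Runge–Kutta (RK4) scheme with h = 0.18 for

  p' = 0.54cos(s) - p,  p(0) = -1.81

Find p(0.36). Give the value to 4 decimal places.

RK4: k1 = f(s_n, p_n); k2 = f(s_n + h/2, p_n + (h/2)·k1); k3 = f(s_n + h/2, p_n + (h/2)·k2); k4 = f(s_n + h, p_n + h·k3); p_{n+1} = p_n + (h/6)·(k1 + 2k2 + 2k3 + k4).
s=0.000000, p=-1.810000:
  k1 = f(0.000000, -1.810000) = 2.350000
  k2 = f(0.090000, -1.598500) = 2.136314
  k3 = f(0.090000, -1.617732) = 2.155546
  k4 = f(0.180000, -1.422002) = 1.953277
  p ← -1.810000 + (0.18/6)·(k1 + 2k2 + 2k3 + k4) = -1.423390
s=0.180000, p=-1.423390:
  k1 = f(0.180000, -1.423390) = 1.954666
  k2 = f(0.270000, -1.247470) = 1.767906
  k3 = f(0.270000, -1.264278) = 1.784715
  k4 = f(0.360000, -1.102141) = 1.607526
  p ← -1.423390 + (0.18/6)·(k1 + 2k2 + 2k3 + k4) = -1.103367
p(0.36) ≈ -1.1034

-1.1034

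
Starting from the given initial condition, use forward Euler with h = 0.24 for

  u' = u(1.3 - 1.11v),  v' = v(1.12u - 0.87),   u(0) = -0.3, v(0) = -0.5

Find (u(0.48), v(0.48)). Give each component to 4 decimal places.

-0.6099, -0.2397

Euler on (u,v): u_{n+1} = u_n + h·u', v_{n+1} = v_n + h·v'.
0.000000: (-0.300000, -0.500000); f=(-0.556500, 0.603000) → (-0.433560, -0.355280)
0.240000: (-0.433560, -0.355280); f=(-0.734607, 0.481613) → (-0.609866, -0.239693)
(u(0.48), v(0.48)) ≈ (-0.6099, -0.2397)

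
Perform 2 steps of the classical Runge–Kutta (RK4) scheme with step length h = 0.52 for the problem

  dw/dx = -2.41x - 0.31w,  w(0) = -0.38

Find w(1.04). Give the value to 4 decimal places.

-1.4492

RK4: k1 = f(x_n, w_n); k2 = f(x_n + h/2, w_n + (h/2)·k1); k3 = f(x_n + h/2, w_n + (h/2)·k2); k4 = f(x_n + h, w_n + h·k3); w_{n+1} = w_n + (h/6)·(k1 + 2k2 + 2k3 + k4).
x=0.000000, w=-0.380000:
  k1 = f(0.000000, -0.380000) = 0.117800
  k2 = f(0.260000, -0.349372) = -0.518295
  k3 = f(0.260000, -0.514757) = -0.467025
  k4 = f(0.520000, -0.622853) = -1.060115
  w ← -0.380000 + (0.52/6)·(k1 + 2k2 + 2k3 + k4) = -0.632456
x=0.520000, w=-0.632456:
  k1 = f(0.520000, -0.632456) = -1.057139
  k2 = f(0.780000, -0.907312) = -1.598533
  k3 = f(0.780000, -1.048075) = -1.554897
  k4 = f(1.040000, -1.441003) = -2.059689
  w ← -0.632456 + (0.52/6)·(k1 + 2k2 + 2k3 + k4) = -1.449176
w(1.04) ≈ -1.4492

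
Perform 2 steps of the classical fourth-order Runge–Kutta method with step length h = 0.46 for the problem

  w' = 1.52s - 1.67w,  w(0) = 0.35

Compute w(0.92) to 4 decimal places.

RK4: k1 = f(s_n, w_n); k2 = f(s_n + h/2, w_n + (h/2)·k1); k3 = f(s_n + h/2, w_n + (h/2)·k2); k4 = f(s_n + h, w_n + h·k3); w_{n+1} = w_n + (h/6)·(k1 + 2k2 + 2k3 + k4).
s=0.000000, w=0.350000:
  k1 = f(0.000000, 0.350000) = -0.584500
  k2 = f(0.230000, 0.215565) = -0.010394
  k3 = f(0.230000, 0.347609) = -0.230908
  k4 = f(0.460000, 0.243782) = 0.292083
  w ← 0.350000 + (0.46/6)·(k1 + 2k2 + 2k3 + k4) = 0.290582
s=0.460000, w=0.290582:
  k1 = f(0.460000, 0.290582) = 0.213928
  k2 = f(0.690000, 0.339785) = 0.481358
  k3 = f(0.690000, 0.401294) = 0.378639
  k4 = f(0.920000, 0.464756) = 0.622258
  w ← 0.290582 + (0.46/6)·(k1 + 2k2 + 2k3 + k4) = 0.486556
w(0.92) ≈ 0.4866

0.4866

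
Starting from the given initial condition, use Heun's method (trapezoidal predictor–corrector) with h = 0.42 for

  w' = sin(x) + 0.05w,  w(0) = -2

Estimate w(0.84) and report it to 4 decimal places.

-1.7545

Heun: k1 = f(x_n, w_n); k2 = f(x_n + h, w_n + h·k1); w_{n+1} = w_n + (h/2)·(k1 + k2).
x=0.000000, w=-2.000000:
  k1 = f(0.000000, -2.000000) = -0.100000
  k2 = f(0.420000, -2.042000) = 0.305660
  w ← -2.000000 + (0.42/2)·(-0.100000 + 0.305660) = -1.956811
x=0.420000, w=-1.956811:
  k1 = f(0.420000, -1.956811) = 0.309920
  k2 = f(0.840000, -1.826645) = 0.653311
  w ← -1.956811 + (0.42/2)·(0.309920 + 0.653311) = -1.754533
w(0.84) ≈ -1.7545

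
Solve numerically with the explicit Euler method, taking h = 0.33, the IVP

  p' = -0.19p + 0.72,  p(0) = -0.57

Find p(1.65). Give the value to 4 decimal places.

0.6357

Euler: p_{n+1} = p_n + h·f(s_n, p_n).
s=0.000000, p=-0.570000: f=0.828300 → p ← -0.570000 + 0.33·0.828300 = -0.296661
s=0.330000, p=-0.296661: f=0.776366 → p ← -0.296661 + 0.33·0.776366 = -0.040460
s=0.660000, p=-0.040460: f=0.727687 → p ← -0.040460 + 0.33·0.727687 = 0.199677
s=0.990000, p=0.199677: f=0.682061 → p ← 0.199677 + 0.33·0.682061 = 0.424757
s=1.320000, p=0.424757: f=0.639296 → p ← 0.424757 + 0.33·0.639296 = 0.635725
p(1.65) ≈ 0.6357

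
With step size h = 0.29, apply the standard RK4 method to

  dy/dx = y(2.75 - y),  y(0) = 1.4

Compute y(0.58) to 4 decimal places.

RK4: k1 = f(x_n, y_n); k2 = f(x_n + h/2, y_n + (h/2)·k1); k3 = f(x_n + h/2, y_n + (h/2)·k2); k4 = f(x_n + h, y_n + h·k3); y_{n+1} = y_n + (h/6)·(k1 + 2k2 + 2k3 + k4).
x=0.000000, y=1.400000:
  k1 = f(0.000000, 1.400000) = 1.890000
  k2 = f(0.145000, 1.674050) = 1.801194
  k3 = f(0.145000, 1.661173) = 1.808730
  k4 = f(0.290000, 1.924532) = 1.588640
  y ← 1.400000 + (0.29/6)·(k1 + 2k2 + 2k3 + k4) = 1.917094
x=0.290000, y=1.917094:
  k1 = f(0.290000, 1.917094) = 1.596760
  k2 = f(0.435000, 2.148624) = 1.292131
  k3 = f(0.435000, 2.104453) = 1.358524
  k4 = f(0.580000, 2.311066) = 1.014406
  y ← 1.917094 + (0.29/6)·(k1 + 2k2 + 2k3 + k4) = 2.299530
y(0.58) ≈ 2.2995

2.2995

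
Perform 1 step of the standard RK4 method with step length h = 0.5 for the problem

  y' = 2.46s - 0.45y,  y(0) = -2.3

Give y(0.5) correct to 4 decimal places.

-1.5509

RK4: k1 = f(s_n, y_n); k2 = f(s_n + h/2, y_n + (h/2)·k1); k3 = f(s_n + h/2, y_n + (h/2)·k2); k4 = f(s_n + h, y_n + h·k3); y_{n+1} = y_n + (h/6)·(k1 + 2k2 + 2k3 + k4).
s=0.000000, y=-2.300000:
  k1 = f(0.000000, -2.300000) = 1.035000
  k2 = f(0.250000, -2.041250) = 1.533562
  k3 = f(0.250000, -1.916609) = 1.477474
  k4 = f(0.500000, -1.561263) = 1.932568
  y ← -2.300000 + (0.5/6)·(k1 + 2k2 + 2k3 + k4) = -1.550863
y(0.5) ≈ -1.5509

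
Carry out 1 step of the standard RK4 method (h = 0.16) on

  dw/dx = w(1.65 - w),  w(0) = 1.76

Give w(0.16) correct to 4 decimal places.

RK4: k1 = f(x_n, w_n); k2 = f(x_n + h/2, w_n + (h/2)·k1); k3 = f(x_n + h/2, w_n + (h/2)·k2); k4 = f(x_n + h, w_n + h·k3); w_{n+1} = w_n + (h/6)·(k1 + 2k2 + 2k3 + k4).
x=0.000000, w=1.760000:
  k1 = f(0.000000, 1.760000) = -0.193600
  k2 = f(0.080000, 1.744512) = -0.164877
  k3 = f(0.080000, 1.746810) = -0.169108
  k4 = f(0.160000, 1.732943) = -0.143735
  w ← 1.760000 + (0.16/6)·(k1 + 2k2 + 2k3 + k4) = 1.733192
w(0.16) ≈ 1.7332

1.7332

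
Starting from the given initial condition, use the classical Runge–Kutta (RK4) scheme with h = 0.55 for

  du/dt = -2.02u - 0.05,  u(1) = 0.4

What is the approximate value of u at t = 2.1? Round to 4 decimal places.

RK4: k1 = f(t_n, u_n); k2 = f(t_n + h/2, u_n + (h/2)·k1); k3 = f(t_n + h/2, u_n + (h/2)·k2); k4 = f(t_n + h, u_n + h·k3); u_{n+1} = u_n + (h/6)·(k1 + 2k2 + 2k3 + k4).
t=1.000000, u=0.400000:
  k1 = f(1.000000, 0.400000) = -0.858000
  k2 = f(1.275000, 0.164050) = -0.381381
  k3 = f(1.275000, 0.295120) = -0.646143
  k4 = f(1.550000, 0.044621) = -0.140135
  u ← 0.400000 + (0.55/6)·(k1 + 2k2 + 2k3 + k4) = 0.120125
t=1.550000, u=0.120125:
  k1 = f(1.550000, 0.120125) = -0.292652
  k2 = f(1.825000, 0.039646) = -0.130084
  k3 = f(1.825000, 0.084352) = -0.220391
  k4 = f(2.100000, -0.001090) = -0.047798
  u ← 0.120125 + (0.55/6)·(k1 + 2k2 + 2k3 + k4) = 0.024663
u(2.1) ≈ 0.0247

0.0247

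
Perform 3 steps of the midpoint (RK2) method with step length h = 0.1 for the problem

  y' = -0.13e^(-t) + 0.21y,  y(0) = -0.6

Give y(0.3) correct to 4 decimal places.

Midpoint: k1 = f(t_n, y_n); k2 = f(t_n + h/2, y_n + (h/2)·k1); y_{n+1} = y_n + h·k2.
t=0.000000, y=-0.600000:
  k1 = f(0.000000, -0.600000) = -0.256000
  k2 = f(0.050000, -0.612800) = -0.252348
  y ← -0.600000 + 0.1·(-0.252348) = -0.625235
t=0.100000, y=-0.625235:
  k1 = f(0.100000, -0.625235) = -0.248928
  k2 = f(0.150000, -0.637681) = -0.245805
  y ← -0.625235 + 0.1·(-0.245805) = -0.649815
t=0.200000, y=-0.649815:
  k1 = f(0.200000, -0.649815) = -0.242896
  k2 = f(0.250000, -0.661960) = -0.240256
  y ← -0.649815 + 0.1·(-0.240256) = -0.673841
y(0.3) ≈ -0.6738

-0.6738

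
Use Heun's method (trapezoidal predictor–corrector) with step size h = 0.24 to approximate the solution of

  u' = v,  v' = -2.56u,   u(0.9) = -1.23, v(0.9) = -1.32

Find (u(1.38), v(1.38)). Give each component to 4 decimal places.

-1.4608, 0.4621

Heun on (u,v): k1 = f(s_n, state_n); k2 = f(s_n + h, state_n + h·k1); state_{n+1} = state_n + (h/2)·(k1 + k2).
0.900000: (-1.230000, -1.320000)
  k1 = (-1.320000, 3.148800)
  predictor → (-1.546800, -0.564288)
  k2 = (-0.564288, 3.959808)
  → (-1.456115, -0.466967)
1.140000: (-1.456115, -0.466967)
  k1 = (-0.466967, 3.727653)
  predictor → (-1.568187, 0.427670)
  k2 = (0.427670, 4.014558)
  → (-1.460830, 0.462098)
(u(1.38), v(1.38)) ≈ (-1.4608, 0.4621)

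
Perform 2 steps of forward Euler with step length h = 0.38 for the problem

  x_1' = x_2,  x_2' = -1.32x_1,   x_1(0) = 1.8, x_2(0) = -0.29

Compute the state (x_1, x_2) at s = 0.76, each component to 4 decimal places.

Euler on (x_1,x_2): x_1_{n+1} = x_1_n + h·x_1', x_2_{n+1} = x_2_n + h·x_2'.
0.000000: (1.800000, -0.290000); f=(-0.290000, -2.376000) → (1.689800, -1.192880)
0.380000: (1.689800, -1.192880); f=(-1.192880, -2.230536) → (1.236506, -2.040484)
(x_1(0.76), x_2(0.76)) ≈ (1.2365, -2.0405)

1.2365, -2.0405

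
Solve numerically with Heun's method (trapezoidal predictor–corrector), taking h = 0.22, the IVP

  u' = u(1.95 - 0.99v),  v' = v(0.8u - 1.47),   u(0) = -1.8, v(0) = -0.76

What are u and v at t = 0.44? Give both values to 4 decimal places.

-4.8375, -0.1979

Heun on (u,v): k1 = f(t_n, state_n); k2 = f(t_n + h, state_n + h·k1); state_{n+1} = state_n + (h/2)·(k1 + k2).
0.000000: (-1.800000, -0.760000)
  k1 = (-4.864320, 2.211600)
  predictor → (-2.870150, -0.273448)
  k2 = (-6.373782, 1.029838)
  → (-3.036191, -0.403442)
0.220000: (-3.036191, -0.403442)
  k1 = (-7.133250, 1.573001)
  predictor → (-4.605506, -0.057382)
  k2 = (-9.242366, 0.295768)
  → (-4.837509, -0.197877)
(u(0.44), v(0.44)) ≈ (-4.8375, -0.1979)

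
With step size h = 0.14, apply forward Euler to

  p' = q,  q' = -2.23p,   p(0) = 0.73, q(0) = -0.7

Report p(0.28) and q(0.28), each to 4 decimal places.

0.5021, -1.1252

Euler on (p,q): p_{n+1} = p_n + h·p', q_{n+1} = q_n + h·q'.
0.000000: (0.730000, -0.700000); f=(-0.700000, -1.627900) → (0.632000, -0.927906)
0.140000: (0.632000, -0.927906); f=(-0.927906, -1.409360) → (0.502093, -1.125216)
(p(0.28), q(0.28)) ≈ (0.5021, -1.1252)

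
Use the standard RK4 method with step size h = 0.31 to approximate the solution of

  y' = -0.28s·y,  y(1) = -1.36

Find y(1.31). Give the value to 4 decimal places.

-1.2303

RK4: k1 = f(s_n, y_n); k2 = f(s_n + h/2, y_n + (h/2)·k1); k3 = f(s_n + h/2, y_n + (h/2)·k2); k4 = f(s_n + h, y_n + h·k3); y_{n+1} = y_n + (h/6)·(k1 + 2k2 + 2k3 + k4).
s=1.000000, y=-1.360000:
  k1 = f(1.000000, -1.360000) = 0.380800
  k2 = f(1.155000, -1.300976) = 0.420736
  k3 = f(1.155000, -1.294786) = 0.418734
  k4 = f(1.310000, -1.230193) = 0.451235
  y ← -1.360000 + (0.31/6)·(k1 + 2k2 + 2k3 + k4) = -1.230266
y(1.31) ≈ -1.2303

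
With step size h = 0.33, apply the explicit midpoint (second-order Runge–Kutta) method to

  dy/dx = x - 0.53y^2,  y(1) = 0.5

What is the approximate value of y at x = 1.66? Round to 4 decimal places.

1.1396

Midpoint: k1 = f(x_n, y_n); k2 = f(x_n + h/2, y_n + (h/2)·k1); y_{n+1} = y_n + h·k2.
x=1.000000, y=0.500000:
  k1 = f(1.000000, 0.500000) = 0.867500
  k2 = f(1.165000, 0.643138) = 0.945778
  y ← 0.500000 + 0.33·0.945778 = 0.812107
x=1.330000, y=0.812107:
  k1 = f(1.330000, 0.812107) = 0.980456
  k2 = f(1.495000, 0.973882) = 0.992324
  y ← 0.812107 + 0.33·0.992324 = 1.139574
y(1.66) ≈ 1.1396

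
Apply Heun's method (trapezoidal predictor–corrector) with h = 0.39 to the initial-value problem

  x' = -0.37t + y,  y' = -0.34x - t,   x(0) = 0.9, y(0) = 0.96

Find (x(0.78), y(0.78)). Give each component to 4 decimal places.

Heun on (x,y): k1 = f(t_n, state_n); k2 = f(t_n + h, state_n + h·k1); state_{n+1} = state_n + (h/2)·(k1 + k2).
0.000000: (0.900000, 0.960000)
  k1 = (0.960000, -0.306000)
  predictor → (1.274400, 0.840660)
  k2 = (0.696360, -0.823296)
  → (1.222990, 0.739787)
0.390000: (1.222990, 0.739787)
  k1 = (0.595487, -0.805817)
  predictor → (1.455230, 0.425519)
  k2 = (0.136919, -1.274778)
  → (1.365809, 0.334071)
(x(0.78), y(0.78)) ≈ (1.3658, 0.3341)

1.3658, 0.3341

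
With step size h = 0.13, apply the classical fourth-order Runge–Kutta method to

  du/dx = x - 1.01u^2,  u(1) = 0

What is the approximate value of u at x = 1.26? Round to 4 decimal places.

0.2869

RK4: k1 = f(x_n, u_n); k2 = f(x_n + h/2, u_n + (h/2)·k1); k3 = f(x_n + h/2, u_n + (h/2)·k2); k4 = f(x_n + h, u_n + h·k3); u_{n+1} = u_n + (h/6)·(k1 + 2k2 + 2k3 + k4).
x=1.000000, u=0.000000:
  k1 = f(1.000000, 0.000000) = 1.000000
  k2 = f(1.065000, 0.065000) = 1.060733
  k3 = f(1.065000, 0.068948) = 1.060199
  k4 = f(1.130000, 0.137826) = 1.110814
  u ← 0.000000 + (0.13/6)·(k1 + 2k2 + 2k3 + k4) = 0.137641
x=1.130000, u=0.137641:
  k1 = f(1.130000, 0.137641) = 1.110865
  k2 = f(1.195000, 0.209848) = 1.150524
  k3 = f(1.195000, 0.212425) = 1.149424
  k4 = f(1.260000, 0.287066) = 1.176769
  u ← 0.137641 + (0.13/6)·(k1 + 2k2 + 2k3 + k4) = 0.286871
u(1.26) ≈ 0.2869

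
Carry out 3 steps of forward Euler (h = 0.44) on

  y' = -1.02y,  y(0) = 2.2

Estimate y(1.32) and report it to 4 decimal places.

0.3684

Euler: y_{n+1} = y_n + h·f(x_n, y_n).
x=0.000000, y=2.200000: f=-2.244000 → y ← 2.200000 + 0.44·(-2.244000) = 1.212640
x=0.440000, y=1.212640: f=-1.236893 → y ← 1.212640 + 0.44·(-1.236893) = 0.668407
x=0.880000, y=0.668407: f=-0.681775 → y ← 0.668407 + 0.44·(-0.681775) = 0.368426
y(1.32) ≈ 0.3684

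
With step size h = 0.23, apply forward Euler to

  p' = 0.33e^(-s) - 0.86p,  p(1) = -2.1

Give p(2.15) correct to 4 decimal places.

Euler: p_{n+1} = p_n + h·f(s_n, p_n).
s=1.000000, p=-2.100000: f=1.927400 → p ← -2.100000 + 0.23·1.927400 = -1.656698
s=1.230000, p=-1.656698: f=1.521217 → p ← -1.656698 + 0.23·1.521217 = -1.306818
s=1.460000, p=-1.306818: f=1.200502 → p ← -1.306818 + 0.23·1.200502 = -1.030703
s=1.690000, p=-1.030703: f=0.947296 → p ← -1.030703 + 0.23·0.947296 = -0.812825
s=1.920000, p=-0.812825: f=0.747410 → p ← -0.812825 + 0.23·0.747410 = -0.640921
p(2.15) ≈ -0.6409

-0.6409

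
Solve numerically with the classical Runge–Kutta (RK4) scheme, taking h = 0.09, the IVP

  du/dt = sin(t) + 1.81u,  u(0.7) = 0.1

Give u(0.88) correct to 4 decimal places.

RK4: k1 = f(t_n, u_n); k2 = f(t_n + h/2, u_n + (h/2)·k1); k3 = f(t_n + h/2, u_n + (h/2)·k2); k4 = f(t_n + h, u_n + h·k3); u_{n+1} = u_n + (h/6)·(k1 + 2k2 + 2k3 + k4).
t=0.700000, u=0.100000:
  k1 = f(0.700000, 0.100000) = 0.825218
  k2 = f(0.745000, 0.137135) = 0.926186
  k3 = f(0.745000, 0.141678) = 0.934410
  k4 = f(0.790000, 0.184097) = 1.043569
  u ← 0.100000 + (0.09/6)·(k1 + 2k2 + 2k3 + k4) = 0.183850
t=0.790000, u=0.183850:
  k1 = f(0.790000, 0.183850) = 1.043121
  k2 = f(0.835000, 0.230790) = 1.159027
  k3 = f(0.835000, 0.236006) = 1.168467
  k4 = f(0.880000, 0.289012) = 1.293850
  u ← 0.183850 + (0.09/6)·(k1 + 2k2 + 2k3 + k4) = 0.288729
u(0.88) ≈ 0.2887

0.2887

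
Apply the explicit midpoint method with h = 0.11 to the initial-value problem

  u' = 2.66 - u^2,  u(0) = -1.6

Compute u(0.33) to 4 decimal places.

Midpoint: k1 = f(x_n, u_n); k2 = f(x_n + h/2, u_n + (h/2)·k1); u_{n+1} = u_n + h·k2.
x=0.000000, u=-1.600000:
  k1 = f(0.000000, -1.600000) = 0.100000
  k2 = f(0.055000, -1.594500) = 0.117570
  u ← -1.600000 + 0.11·0.117570 = -1.587067
x=0.110000, u=-1.587067:
  k1 = f(0.110000, -1.587067) = 0.141217
  k2 = f(0.165000, -1.579300) = 0.165810
  u ← -1.587067 + 0.11·0.165810 = -1.568828
x=0.220000, u=-1.568828:
  k1 = f(0.220000, -1.568828) = 0.198778
  k2 = f(0.275000, -1.557895) = 0.232962
  u ← -1.568828 + 0.11·0.232962 = -1.543202
u(0.33) ≈ -1.5432

-1.5432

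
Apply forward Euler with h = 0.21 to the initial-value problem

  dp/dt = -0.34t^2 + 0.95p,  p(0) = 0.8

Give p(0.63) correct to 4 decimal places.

1.3643

Euler: p_{n+1} = p_n + h·f(t_n, p_n).
t=0.000000, p=0.800000: f=0.760000 → p ← 0.800000 + 0.21·0.760000 = 0.959600
t=0.210000, p=0.959600: f=0.896626 → p ← 0.959600 + 0.21·0.896626 = 1.147891
t=0.420000, p=1.147891: f=1.030521 → p ← 1.147891 + 0.21·1.030521 = 1.364301
p(0.63) ≈ 1.3643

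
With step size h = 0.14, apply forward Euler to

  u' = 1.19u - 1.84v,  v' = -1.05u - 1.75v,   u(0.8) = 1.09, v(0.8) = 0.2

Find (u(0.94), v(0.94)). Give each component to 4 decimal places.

Euler on (u,v): u_{n+1} = u_n + h·u', v_{n+1} = v_n + h·v'.
0.800000: (1.090000, 0.200000); f=(0.929100, -1.494500) → (1.220074, -0.009230)
(u(0.94), v(0.94)) ≈ (1.2201, -0.0092)

1.2201, -0.0092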